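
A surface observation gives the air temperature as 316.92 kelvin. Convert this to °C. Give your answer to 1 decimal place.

43.8 °C

°C = 316.92 − 273.15 = 43.8 °C.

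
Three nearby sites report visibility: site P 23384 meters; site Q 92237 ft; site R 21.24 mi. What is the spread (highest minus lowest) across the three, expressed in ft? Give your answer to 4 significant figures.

site P: 23384 m = 76719.16 ft.
site R: 21.24 SM = 112147.20 ft.
Spread: 112147.20 − 76719.16 = 35430 ft.

35430 ft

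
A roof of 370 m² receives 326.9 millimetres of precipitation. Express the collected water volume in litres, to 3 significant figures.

121000 litres

1 mm over 1 m² is 1 L, so volume = 326.9 × 370 = 120953 L ≈ 121000 L.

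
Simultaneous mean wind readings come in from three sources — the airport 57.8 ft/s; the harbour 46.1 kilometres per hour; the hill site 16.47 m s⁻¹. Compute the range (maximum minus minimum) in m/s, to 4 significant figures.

the airport: 57.8 ft/s = 17.61744 m/s.
the harbour: 46.1 km/h = 12.80556 m/s.
Spread: 17.61744 − 12.80556 = 4.812 m/s.

4.812 m/s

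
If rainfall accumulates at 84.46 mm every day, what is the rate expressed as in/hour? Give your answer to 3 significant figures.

0.139 in/hour

84.46 mm/day × 0.0393701 in/mm × 0.0416667 day/hour = 0.139 in/hour.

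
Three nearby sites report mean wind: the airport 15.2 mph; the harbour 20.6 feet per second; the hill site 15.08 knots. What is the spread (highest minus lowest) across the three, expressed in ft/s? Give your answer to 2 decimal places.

4.85 ft/s

the airport: 15.2 mph = 22.2933 ft/s.
the hill site: 15.08 kt = 25.4522 ft/s.
Spread: 25.4522 − 20.6000 = 4.85 ft/s.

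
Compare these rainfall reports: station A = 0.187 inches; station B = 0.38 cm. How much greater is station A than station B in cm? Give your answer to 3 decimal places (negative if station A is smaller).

station A: 0.187 in = 0.47498 cm.
Difference: 0.47498 − 0.38000 = 0.095 cm.

0.095 cm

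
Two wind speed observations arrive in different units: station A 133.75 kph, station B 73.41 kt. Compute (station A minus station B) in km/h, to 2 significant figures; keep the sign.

station B: 73.41 kt = 135.955 km/h.
Difference: 133.750 − 135.955 = -2.2 km/h.

-2.2 km/h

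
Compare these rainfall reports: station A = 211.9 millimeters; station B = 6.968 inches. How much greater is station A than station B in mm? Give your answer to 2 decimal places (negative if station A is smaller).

station B: 6.968 in = 176.9872 mm.
Difference: 211.9000 − 176.9872 = 34.91 mm.

34.91 mm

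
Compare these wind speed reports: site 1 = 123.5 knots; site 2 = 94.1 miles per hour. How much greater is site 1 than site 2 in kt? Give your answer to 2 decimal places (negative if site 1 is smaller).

site 2: 94.1 mph = 81.7707 kt.
Difference: 123.5000 − 81.7707 = 41.73 kt.

41.73 kt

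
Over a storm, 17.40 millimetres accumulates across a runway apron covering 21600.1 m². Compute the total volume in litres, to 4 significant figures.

1 mm over 1 m² is 1 L, so volume = 17.4 × 21600.1 = 375841.74 L ≈ 375800 L.

375800 litres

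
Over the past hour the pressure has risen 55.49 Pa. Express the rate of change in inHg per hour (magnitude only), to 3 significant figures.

0.0164 inHg per hour

55.49 Pa / 1 h × 0.0002953 inHg/Pa = 0.0164 inHg/h.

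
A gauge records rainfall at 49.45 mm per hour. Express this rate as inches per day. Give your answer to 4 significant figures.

46.72 in/day

49.45 mm/hour × 0.0393701 in/mm × 24 hour/day = 46.72 in/day.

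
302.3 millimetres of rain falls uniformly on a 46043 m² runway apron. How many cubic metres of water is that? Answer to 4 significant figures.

1 mm over 1 m² is 1 L, so volume = 302.3 × 46043 = 13918799 L = 13920 m³.

13920 cubic metres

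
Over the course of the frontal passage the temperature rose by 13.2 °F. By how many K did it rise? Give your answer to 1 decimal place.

7.3 K

For a temperature change the 32° offset cancels: ΔK = 13.2 × 0.5556 = 7.3 K.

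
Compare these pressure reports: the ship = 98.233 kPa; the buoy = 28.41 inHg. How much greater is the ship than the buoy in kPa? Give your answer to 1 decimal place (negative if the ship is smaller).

the buoy: 28.41 inHg = 96.207 kPa.
Difference: 98.233 − 96.207 = 2.0 kPa.

2.0 kPa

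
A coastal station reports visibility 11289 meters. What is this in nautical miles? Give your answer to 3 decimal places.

1 m = 0.000539957 nmi, so 11289 × 0.000539957 = 6.096 nmi.

6.096 nmi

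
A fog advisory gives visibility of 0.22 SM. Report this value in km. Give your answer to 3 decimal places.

1 SM = 1.60934 km, so 0.22 × 1.60934 = 0.354 km.

0.354 km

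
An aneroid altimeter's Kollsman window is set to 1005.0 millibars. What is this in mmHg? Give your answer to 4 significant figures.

753.8 mmHg

1 mb = 0.750062 mmHg, so 1005.0 × 0.750062 = 753.8 mmHg.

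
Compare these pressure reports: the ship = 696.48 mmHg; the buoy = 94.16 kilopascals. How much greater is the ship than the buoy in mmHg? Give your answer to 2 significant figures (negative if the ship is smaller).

the buoy: 94.16 kPa = 706.258 mmHg.
Difference: 696.480 − 706.258 = -9.8 mmHg.

-9.8 mmHg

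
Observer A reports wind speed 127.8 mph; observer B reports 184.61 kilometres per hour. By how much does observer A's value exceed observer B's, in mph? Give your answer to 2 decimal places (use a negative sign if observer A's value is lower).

observer B: 184.61 km/h = 114.7113 mph.
Difference: 127.8000 − 114.7113 = 13.09 mph.

13.09 mph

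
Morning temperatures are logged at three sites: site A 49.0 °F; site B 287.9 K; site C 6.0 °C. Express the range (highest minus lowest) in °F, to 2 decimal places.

15.75 °F

site A: 49.0 °F = 9.444 °C.
site B: 287.9 K = 14.750 °C.
Spread: 14.750 − 6.000 = 8.750 °C = 15.75 °F.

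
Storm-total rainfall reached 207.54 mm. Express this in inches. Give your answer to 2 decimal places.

1 mm = 0.0393701 in, so 207.54 × 0.0393701 = 8.17 in.

8.17 in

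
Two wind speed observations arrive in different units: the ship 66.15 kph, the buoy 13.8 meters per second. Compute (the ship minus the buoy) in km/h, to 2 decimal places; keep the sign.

16.47 km/h

the buoy: 13.8 m/s = 49.6800 km/h.
Difference: 66.1500 − 49.6800 = 16.47 km/h.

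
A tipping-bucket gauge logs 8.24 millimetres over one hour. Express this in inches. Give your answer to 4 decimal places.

1 mm = 0.0393701 in, so 8.24 × 0.0393701 = 0.3244 in.

0.3244 in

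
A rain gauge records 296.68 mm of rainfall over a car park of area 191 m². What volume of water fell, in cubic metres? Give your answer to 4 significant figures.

56.67 cubic metres

1 mm over 1 m² is 1 L, so volume = 296.68 × 191 = 56665.88 L = 56.67 m³.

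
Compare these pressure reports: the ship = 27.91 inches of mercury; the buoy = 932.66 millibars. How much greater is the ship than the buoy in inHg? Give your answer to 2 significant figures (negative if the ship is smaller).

0.37 inHg

the buoy: 932.66 mb = 27.5414 inHg.
Difference: 27.9100 − 27.5414 = 0.37 inHg.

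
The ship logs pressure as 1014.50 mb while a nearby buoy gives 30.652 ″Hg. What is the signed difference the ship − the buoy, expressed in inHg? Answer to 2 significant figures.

-0.69 inHg

the ship: 1014.50 mb = 29.9582 inHg.
Difference: 29.9582 − 30.6520 = -0.69 inHg.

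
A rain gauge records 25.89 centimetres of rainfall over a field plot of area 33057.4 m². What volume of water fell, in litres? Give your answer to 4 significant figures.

8559000 litres

Depth: 25.89 cm × 10 = 258.9 mm.
1 mm over 1 m² is 1 L, so volume = 258.9 × 33057.4 = 8558560.9 L ≈ 8559000 L.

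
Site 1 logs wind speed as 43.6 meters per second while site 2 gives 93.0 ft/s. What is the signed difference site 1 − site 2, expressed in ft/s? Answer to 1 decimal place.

site 1: 43.6 m/s = 143.045 ft/s.
Difference: 143.045 − 93.000 = 50.0 ft/s.

50.0 ft/s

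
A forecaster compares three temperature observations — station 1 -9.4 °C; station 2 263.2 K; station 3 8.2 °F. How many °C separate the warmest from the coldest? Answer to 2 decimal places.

3.82 °C

station 2: 263.2 K = -9.950 °C.
station 3: 8.2 °F = -13.222 °C.
Spread: (-9.400) − (-13.222) = 3.822 °C.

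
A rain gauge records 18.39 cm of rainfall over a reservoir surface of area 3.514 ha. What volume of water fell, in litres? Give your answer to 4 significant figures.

6462000 litres

Depth: 18.39 cm × 10 = 183.9 mm.
Area: 3.514 ha = 35140 m².
1 mm over 1 m² is 1 L, so volume = 183.9 × 35140 = 6462246 L ≈ 6462000 L.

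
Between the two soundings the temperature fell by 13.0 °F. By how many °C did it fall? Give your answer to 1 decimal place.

7.2 °C

A change of 1 °C equals a change of 1.8 °F: Δ°C = 13.0 × 0.5556 = 7.2 °C.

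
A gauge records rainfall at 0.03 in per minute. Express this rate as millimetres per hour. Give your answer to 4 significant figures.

45.72 mm/hour

0.03 in/minute × 25.4 mm/in × 60 minute/hour = 45.72 mm/hour.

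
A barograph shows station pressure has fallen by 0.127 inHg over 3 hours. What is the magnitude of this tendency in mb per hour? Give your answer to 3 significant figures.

1.43 mb per hour

0.127 inHg / 3 h × 33.8639 mb/inHg = 1.43 mb/h.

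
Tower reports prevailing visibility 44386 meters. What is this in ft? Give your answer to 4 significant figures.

145600 ft

1 m = 3.28084 ft, so 44386 × 3.28084 = 145600 ft.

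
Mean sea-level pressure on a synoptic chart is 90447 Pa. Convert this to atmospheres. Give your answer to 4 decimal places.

1 Pa = 9.86923e-06 atm, so 90447 × 9.86923e-06 = 0.8926 atm.

0.8926 atm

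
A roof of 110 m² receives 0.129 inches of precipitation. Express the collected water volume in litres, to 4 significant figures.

Depth: 0.129 in × 25.4 = 3.2766 mm.
1 mm over 1 m² is 1 L, so volume = 3.2766 × 110 = 360.426 L ≈ 360.4 L.

360.4 litres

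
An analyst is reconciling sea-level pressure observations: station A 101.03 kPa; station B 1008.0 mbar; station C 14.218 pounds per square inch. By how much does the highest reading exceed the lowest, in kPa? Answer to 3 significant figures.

3.00 kPa

station B: 1008.0 mb = 100.8000 kPa.
station C: 14.218 psi = 98.0297 kPa.
Spread: 101.0300 − 98.0297 = 3.00 kPa.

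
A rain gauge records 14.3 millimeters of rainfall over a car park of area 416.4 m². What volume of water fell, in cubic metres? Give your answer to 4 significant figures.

5.955 cubic metres

1 mm over 1 m² is 1 L, so volume = 14.3 × 416.4 = 5954.52 L = 5.955 m³.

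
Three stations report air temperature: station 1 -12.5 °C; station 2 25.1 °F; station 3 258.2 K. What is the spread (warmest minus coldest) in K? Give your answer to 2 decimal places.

11.12 K

station 2: 25.1 °F = -3.833 °C.
station 3: 258.2 K = -14.950 °C.
Spread: (-3.833) − (-14.950) = 11.117 °C.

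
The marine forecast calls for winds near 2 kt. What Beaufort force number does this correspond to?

Beaufort force 1

2 kt lies in the Beaufort 1 band (light air, 1–3 kt).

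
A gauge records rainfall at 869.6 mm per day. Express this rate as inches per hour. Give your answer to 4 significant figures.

1.427 in/hour

869.6 mm/day × 0.0393701 in/mm × 0.0416667 day/hour = 1.427 in/hour.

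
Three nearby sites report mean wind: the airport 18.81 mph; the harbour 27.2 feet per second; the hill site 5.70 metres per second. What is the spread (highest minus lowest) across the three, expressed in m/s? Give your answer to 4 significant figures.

the airport: 18.81 mph = 8.40882 m/s.
the harbour: 27.2 ft/s = 8.29056 m/s.
Spread: 8.40882 − 5.70000 = 2.709 m/s.

2.709 m/s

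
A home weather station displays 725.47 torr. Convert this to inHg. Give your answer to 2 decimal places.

28.56 inHg

1 mmHg = 0.0393701 inHg, so 725.47 × 0.0393701 = 28.56 inHg.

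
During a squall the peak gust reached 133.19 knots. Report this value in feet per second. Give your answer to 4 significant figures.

224.8 ft/s

1 kt = 1.68781 ft/s, so 133.19 × 1.68781 = 224.8 ft/s.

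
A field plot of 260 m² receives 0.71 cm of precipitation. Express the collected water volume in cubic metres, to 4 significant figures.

1.846 cubic metres

Depth: 0.71 cm × 10 = 7.1 mm.
1 mm over 1 m² is 1 L, so volume = 7.1 × 260 = 1846 L = 1.846 m³.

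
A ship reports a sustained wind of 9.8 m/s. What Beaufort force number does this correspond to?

Beaufort force 5

9.8 m/s lies in the Beaufort 5 band (fresh breeze, 8.0–10.7 m/s).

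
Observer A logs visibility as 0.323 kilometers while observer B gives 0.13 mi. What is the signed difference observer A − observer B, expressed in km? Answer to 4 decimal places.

observer B: 0.13 SM = 0.209215 km.
Difference: 0.323000 − 0.209215 = 0.1138 km.

0.1138 km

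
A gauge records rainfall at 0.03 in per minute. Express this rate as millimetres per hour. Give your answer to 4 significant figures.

0.03 in/minute × 25.4 mm/in × 60 minute/hour = 45.72 mm/hour.

45.72 mm/hour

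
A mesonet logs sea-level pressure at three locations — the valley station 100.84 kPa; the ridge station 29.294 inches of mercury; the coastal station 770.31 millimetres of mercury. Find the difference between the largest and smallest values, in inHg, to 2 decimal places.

the valley station: 100.84 kPa = 29.7780 inHg.
the coastal station: 770.31 mmHg = 30.3272 inHg.
Spread: 30.3272 − 29.2940 = 1.03 inHg.

1.03 inHg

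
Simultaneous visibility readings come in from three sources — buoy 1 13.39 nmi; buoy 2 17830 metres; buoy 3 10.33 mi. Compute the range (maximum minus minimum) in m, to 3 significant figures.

8170 m

buoy 1: 13.39 nmi = 24798.28 m.
buoy 3: 10.33 SM = 16624.52 m.
Spread: 24798.28 − 16624.52 = 8170 m.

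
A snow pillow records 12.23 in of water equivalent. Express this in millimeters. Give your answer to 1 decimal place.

1 in = 25.4 mm, so 12.23 × 25.4 = 310.6 mm.

310.6 mm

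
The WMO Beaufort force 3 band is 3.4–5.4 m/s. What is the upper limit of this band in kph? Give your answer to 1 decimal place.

3.4–5.4 m/s × 3.6 = 12.2–19.4 km/h.

19.4 km/h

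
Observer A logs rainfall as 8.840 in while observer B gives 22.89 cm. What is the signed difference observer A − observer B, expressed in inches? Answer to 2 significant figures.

-0.17 in

observer B: 22.89 cm = 9.0118 in.
Difference: 8.8400 − 9.0118 = -0.17 in.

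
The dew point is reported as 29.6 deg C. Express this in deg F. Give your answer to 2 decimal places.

85.28 °F

°F = °C × 9/5 + 32 = 29.6 × 1.8 + 32 = 85.28 °F.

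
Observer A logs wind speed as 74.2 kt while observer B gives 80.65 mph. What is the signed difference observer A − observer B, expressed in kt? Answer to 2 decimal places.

4.12 kt

observer B: 80.65 mph = 70.0829 kt.
Difference: 74.2000 − 70.0829 = 4.12 kt.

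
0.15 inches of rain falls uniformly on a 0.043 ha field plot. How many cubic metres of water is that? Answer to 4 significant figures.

Depth: 0.15 in × 25.4 = 3.81 mm.
Area: 0.043 ha = 430 m².
1 mm over 1 m² is 1 L, so volume = 3.81 × 430 = 1638.3 L = 1.638 m³.

1.638 cubic metres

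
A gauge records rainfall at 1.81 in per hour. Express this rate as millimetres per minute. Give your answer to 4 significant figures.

0.7662 mm/minute

1.81 in/hour × 25.4 mm/in × 0.0166667 hour/minute = 0.7662 mm/minute.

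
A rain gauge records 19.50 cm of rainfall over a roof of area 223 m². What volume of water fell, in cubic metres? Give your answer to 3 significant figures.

Depth: 19.50 cm × 10 = 195 mm.
1 mm over 1 m² is 1 L, so volume = 195 × 223 = 43485 L = 43.5 m³.

43.5 cubic metres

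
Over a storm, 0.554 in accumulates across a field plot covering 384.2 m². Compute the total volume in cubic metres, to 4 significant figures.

5.406 cubic metres

Depth: 0.554 in × 25.4 = 14.0716 mm.
1 mm over 1 m² is 1 L, so volume = 14.0716 × 384.2 = 5406.3087 L = 5.406 m³.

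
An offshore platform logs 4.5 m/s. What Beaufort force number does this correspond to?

Beaufort force 3

4.5 m/s lies in the Beaufort 3 band (gentle breeze, 3.4–5.4 m/s).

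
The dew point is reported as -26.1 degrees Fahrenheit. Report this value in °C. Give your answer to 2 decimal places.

-32.28 °C

°C = (°F − 32) × 5/9 = (-26.1 − 32) / 1.8 = -32.28 °C.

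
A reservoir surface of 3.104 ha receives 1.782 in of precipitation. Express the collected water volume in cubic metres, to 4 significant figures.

1405 cubic metres

Depth: 1.782 in × 25.4 = 45.2628 mm.
Area: 3.104 ha = 31040 m².
1 mm over 1 m² is 1 L, so volume = 45.2628 × 31040 = 1404957.3 L = 1405 m³.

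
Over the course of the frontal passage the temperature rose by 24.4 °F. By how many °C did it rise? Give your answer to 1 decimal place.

13.6 °C

For a temperature change the 32° offset cancels: Δ°C = 24.4 × 0.5556 = 13.6 °C.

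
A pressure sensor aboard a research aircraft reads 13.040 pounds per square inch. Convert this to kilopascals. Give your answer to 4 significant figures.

1 psi = 6.89476 kPa, so 13.040 × 6.89476 = 89.91 kPa.

89.91 kPa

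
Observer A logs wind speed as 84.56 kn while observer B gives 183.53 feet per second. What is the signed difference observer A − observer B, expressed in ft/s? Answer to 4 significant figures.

-40.81 ft/s

observer A: 84.56 kt = 142.7212 ft/s.
Difference: 142.7212 − 183.5300 = -40.81 ft/s.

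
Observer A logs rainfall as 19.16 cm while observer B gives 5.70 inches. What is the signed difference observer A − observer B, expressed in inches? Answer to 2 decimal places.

1.84 in

observer A: 19.16 cm = 7.5433 in.
Difference: 7.5433 − 5.7000 = 1.84 in.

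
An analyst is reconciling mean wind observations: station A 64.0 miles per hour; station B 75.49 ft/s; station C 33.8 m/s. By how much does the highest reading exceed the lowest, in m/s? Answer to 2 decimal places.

10.79 m/s

station A: 64.0 mph = 28.6106 m/s.
station B: 75.49 ft/s = 23.0094 m/s.
Spread: 33.8000 − 23.0094 = 10.79 m/s.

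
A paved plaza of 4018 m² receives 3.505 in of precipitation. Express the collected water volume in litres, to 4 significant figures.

Depth: 3.505 in × 25.4 = 89.027 mm.
1 mm over 1 m² is 1 L, so volume = 89.027 × 4018 = 357710.49 L ≈ 357700 L.

357700 litres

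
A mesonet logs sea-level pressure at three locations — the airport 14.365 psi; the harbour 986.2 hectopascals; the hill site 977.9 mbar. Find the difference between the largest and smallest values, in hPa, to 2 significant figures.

13 hPa

the airport: 14.365 psi = 990.43 hPa.
the hill site: 977.9 mb = 977.90 hPa.
Spread: 990.43 − 977.90 = 13 hPa.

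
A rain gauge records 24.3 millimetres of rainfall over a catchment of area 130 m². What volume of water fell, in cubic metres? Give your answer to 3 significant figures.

3.16 cubic metres

1 mm over 1 m² is 1 L, so volume = 24.3 × 130 = 3159 L = 3.16 m³.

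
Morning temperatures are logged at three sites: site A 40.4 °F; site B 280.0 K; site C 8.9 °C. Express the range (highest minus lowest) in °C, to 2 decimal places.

4.23 °C

site A: 40.4 °F = 4.667 °C.
site B: 280.0 K = 6.850 °C.
Spread: 8.900 − 4.667 = 4.233 °C.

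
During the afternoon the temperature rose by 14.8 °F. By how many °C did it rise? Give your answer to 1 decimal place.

8.2 °C

For a temperature change the 32° offset cancels: Δ°C = 14.8 × 0.5556 = 8.2 °C.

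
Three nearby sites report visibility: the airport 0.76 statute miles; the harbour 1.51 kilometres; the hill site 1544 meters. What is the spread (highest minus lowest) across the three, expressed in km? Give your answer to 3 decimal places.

the airport: 0.76 SM = 1.22310 km.
the hill site: 1544 m = 1.54400 km.
Spread: 1.54400 − 1.22310 = 0.321 km.

0.321 km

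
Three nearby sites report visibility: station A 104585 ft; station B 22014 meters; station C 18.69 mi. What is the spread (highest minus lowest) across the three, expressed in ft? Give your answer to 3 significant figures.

32400 ft

station B: 22014 m = 72224.41 ft.
station C: 18.69 SM = 98683.20 ft.
Spread: 104585.00 − 72224.41 = 32400 ft.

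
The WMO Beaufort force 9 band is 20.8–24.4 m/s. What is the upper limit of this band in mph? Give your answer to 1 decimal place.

54.6 mph

20.8–24.4 m/s × 2.237 = 46.5–54.6 mph.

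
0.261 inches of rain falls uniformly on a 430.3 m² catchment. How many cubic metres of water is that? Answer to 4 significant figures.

Depth: 0.261 in × 25.4 = 6.6294 mm.
1 mm over 1 m² is 1 L, so volume = 6.6294 × 430.3 = 2852.6308 L = 2.853 m³.

2.853 cubic metres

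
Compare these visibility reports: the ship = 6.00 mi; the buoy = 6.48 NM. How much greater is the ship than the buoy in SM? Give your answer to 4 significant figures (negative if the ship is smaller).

the buoy: 6.48 nmi = 7.45705 SM.
Difference: 6.00000 − 7.45705 = -1.457 SM.

-1.457 SM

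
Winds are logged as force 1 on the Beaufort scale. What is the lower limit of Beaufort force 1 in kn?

1 kt

Beaufort 1 (light air) spans 1–3 knots.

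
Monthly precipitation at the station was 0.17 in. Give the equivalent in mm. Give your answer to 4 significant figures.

1 in = 25.4 mm, so 0.17 × 25.4 = 4.318 mm.

4.318 mm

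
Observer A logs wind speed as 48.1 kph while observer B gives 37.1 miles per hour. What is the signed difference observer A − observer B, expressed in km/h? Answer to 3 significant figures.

-11.6 km/h

observer B: 37.1 mph = 59.707 km/h.
Difference: 48.100 − 59.707 = -11.6 km/h.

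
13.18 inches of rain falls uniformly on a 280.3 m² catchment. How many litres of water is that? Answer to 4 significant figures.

Depth: 13.18 in × 25.4 = 334.772 mm.
1 mm over 1 m² is 1 L, so volume = 334.772 × 280.3 = 93836.592 L ≈ 93840 L.

93840 litres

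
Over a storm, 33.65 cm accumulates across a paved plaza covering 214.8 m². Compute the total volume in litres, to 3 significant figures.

Depth: 33.65 cm × 10 = 336.5 mm.
1 mm over 1 m² is 1 L, so volume = 336.5 × 214.8 = 72280.2 L ≈ 72300 L.

72300 litres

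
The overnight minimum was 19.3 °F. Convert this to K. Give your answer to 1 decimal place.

266.1 K

First to °C: -7.06 °C.
Then to K: 266.1 K.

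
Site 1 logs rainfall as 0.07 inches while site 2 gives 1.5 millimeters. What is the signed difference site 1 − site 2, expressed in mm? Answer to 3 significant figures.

site 1: 0.07 in = 1.77800 mm.
Difference: 1.77800 − 1.50000 = 0.278 mm.

0.278 mm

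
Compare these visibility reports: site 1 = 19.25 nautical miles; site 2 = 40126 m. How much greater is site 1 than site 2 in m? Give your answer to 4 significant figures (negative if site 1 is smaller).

site 1: 19.25 nmi = 35651.00 m.
Difference: 35651.00 − 40126.00 = -4475 m.

-4475 m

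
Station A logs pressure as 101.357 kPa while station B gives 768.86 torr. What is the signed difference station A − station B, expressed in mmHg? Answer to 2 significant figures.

station A: 101.357 kPa = 760.240 mmHg.
Difference: 760.240 − 768.860 = -8.6 mmHg.

-8.6 mmHg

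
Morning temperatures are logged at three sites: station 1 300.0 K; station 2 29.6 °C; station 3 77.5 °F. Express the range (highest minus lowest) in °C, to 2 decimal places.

4.32 °C

station 1: 300.0 K = 26.850 °C.
station 3: 77.5 °F = 25.278 °C.
Spread: 29.600 − 25.278 = 4.322 °C.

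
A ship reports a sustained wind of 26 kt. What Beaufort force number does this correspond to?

Beaufort force 6

26 kt lies in the Beaufort 6 band (strong breeze, 22–27 kt).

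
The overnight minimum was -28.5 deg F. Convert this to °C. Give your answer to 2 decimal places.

-33.61 °C

°C = (°F − 32) × 5/9 = (-28.5 − 32) / 1.8 = -33.61 °C.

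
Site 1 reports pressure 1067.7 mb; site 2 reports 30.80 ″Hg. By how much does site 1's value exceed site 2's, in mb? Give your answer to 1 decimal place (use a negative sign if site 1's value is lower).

24.7 mb

site 2: 30.80 inHg = 1043.008 mb.
Difference: 1067.700 − 1043.008 = 24.7 mb.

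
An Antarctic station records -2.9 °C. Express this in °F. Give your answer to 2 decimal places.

26.78 °F

°F = °C × 9/5 + 32 = -2.9 × 1.8 + 32 = 26.78 °F.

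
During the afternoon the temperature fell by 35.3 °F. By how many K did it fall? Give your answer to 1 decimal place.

19.6 K

A change of 1 °C equals a change of 1.8 °F: ΔK = 35.3 × 0.5556 = 19.6 K.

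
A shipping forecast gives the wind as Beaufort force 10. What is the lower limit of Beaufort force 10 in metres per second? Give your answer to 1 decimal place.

24.5 m/s

Beaufort 10 (storm) spans 24.5–28.4 m/s.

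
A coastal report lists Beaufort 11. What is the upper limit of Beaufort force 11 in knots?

63 kt

Beaufort 11 (violent storm) spans 56–63 knots.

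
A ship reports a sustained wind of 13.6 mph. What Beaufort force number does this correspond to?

13.6 mph = 6.1 m/s, which is Beaufort 4 (moderate breeze, 5.5–7.9 m/s).

Beaufort force 4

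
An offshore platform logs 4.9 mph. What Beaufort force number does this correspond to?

4.9 mph = 2.2 m/s, which is Beaufort 2 (light breeze, 1.6–3.3 m/s).

Beaufort force 2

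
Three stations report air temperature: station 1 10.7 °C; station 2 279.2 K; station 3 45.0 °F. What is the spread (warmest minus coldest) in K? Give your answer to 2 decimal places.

station 2: 279.2 K = 6.050 °C.
station 3: 45.0 °F = 7.222 °C.
Spread: 10.700 − 6.050 = 4.650 °C.

4.65 K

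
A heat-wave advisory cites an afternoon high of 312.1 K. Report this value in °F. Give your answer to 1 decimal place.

First to °C: 38.95 °C.
Then to °F: 102.1 °F.

102.1 °F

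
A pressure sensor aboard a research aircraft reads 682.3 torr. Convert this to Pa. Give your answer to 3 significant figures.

91000 Pa

1 mmHg = 133.322 Pa, so 682.3 × 133.322 = 91000 Pa.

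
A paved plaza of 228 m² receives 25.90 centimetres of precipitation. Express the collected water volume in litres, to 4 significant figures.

59050 litres

Depth: 25.90 cm × 10 = 259 mm.
1 mm over 1 m² is 1 L, so volume = 259 × 228 = 59052 L ≈ 59050 L.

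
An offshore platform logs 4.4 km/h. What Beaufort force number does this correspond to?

Beaufort force 1

4.4 km/h = 1.2 m/s, which is Beaufort 1 (light air, 0.3–1.5 m/s).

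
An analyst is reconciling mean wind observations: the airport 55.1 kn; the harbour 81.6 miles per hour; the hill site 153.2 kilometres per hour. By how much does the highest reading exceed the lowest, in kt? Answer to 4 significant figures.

the harbour: 81.6 mph = 70.9085 kt.
the hill site: 153.2 km/h = 82.7214 kt.
Spread: 82.7214 − 55.1000 = 27.62 kt.

27.62 kt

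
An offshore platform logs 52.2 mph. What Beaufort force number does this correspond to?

52.2 mph = 23.3 m/s, which is Beaufort 9 (strong gale, 20.8–24.4 m/s).

Beaufort force 9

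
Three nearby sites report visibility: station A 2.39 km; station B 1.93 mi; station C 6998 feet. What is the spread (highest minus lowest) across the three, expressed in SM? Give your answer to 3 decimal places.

0.605 SM

station A: 2.39 km = 1.48508 SM.
station C: 6998 ft = 1.32538 SM.
Spread: 1.93000 − 1.32538 = 0.605 SM.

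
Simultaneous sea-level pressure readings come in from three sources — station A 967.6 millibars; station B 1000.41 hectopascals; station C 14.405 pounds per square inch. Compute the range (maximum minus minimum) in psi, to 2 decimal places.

station A: 967.6 mb = 14.0339 psi.
station B: 1000.41 hPa = 14.5097 psi.
Spread: 14.5097 − 14.0339 = 0.48 psi.

0.48 psi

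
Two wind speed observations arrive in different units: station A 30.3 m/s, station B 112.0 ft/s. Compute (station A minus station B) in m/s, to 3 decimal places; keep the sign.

station B: 112.0 ft/s = 34.13760 m/s.
Difference: 30.30000 − 34.13760 = -3.838 m/s.

-3.838 m/s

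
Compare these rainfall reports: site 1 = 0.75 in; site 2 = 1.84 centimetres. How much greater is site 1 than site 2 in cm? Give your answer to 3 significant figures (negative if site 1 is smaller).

0.0650 cm

site 1: 0.75 in = 1.905000 cm.
Difference: 1.905000 − 1.840000 = 0.0650 cm.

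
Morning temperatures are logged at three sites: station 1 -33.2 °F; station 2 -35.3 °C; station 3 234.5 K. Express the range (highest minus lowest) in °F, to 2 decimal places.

station 1: -33.2 °F = -36.222 °C.
station 3: 234.5 K = -38.650 °C.
Spread: (-35.300) − (-38.650) = 3.350 °C = 6.03 °F.

6.03 °F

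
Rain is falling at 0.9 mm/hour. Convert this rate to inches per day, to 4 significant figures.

0.9 mm/hour × 0.0393701 in/mm × 24 hour/day = 0.8504 in/day.

0.8504 in/day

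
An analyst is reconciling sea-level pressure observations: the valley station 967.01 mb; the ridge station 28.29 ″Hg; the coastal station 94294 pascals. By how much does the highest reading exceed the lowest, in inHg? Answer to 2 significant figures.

the valley station: 967.01 mb = 28.5558 inHg.
the coastal station: 94294 Pa = 27.8450 inHg.
Spread: 28.5558 − 27.8450 = 0.71 inHg.

0.71 inHg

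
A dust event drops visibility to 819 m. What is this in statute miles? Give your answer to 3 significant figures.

0.509 SM

1 m = 0.000621371 SM, so 819 × 0.000621371 = 0.509 SM.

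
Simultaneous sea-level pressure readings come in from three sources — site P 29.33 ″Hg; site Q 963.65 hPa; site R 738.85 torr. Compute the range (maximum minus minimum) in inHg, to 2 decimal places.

site Q: 963.65 hPa = 28.4566 inHg.
site R: 738.85 mmHg = 29.0886 inHg.
Spread: 29.3300 − 28.4566 = 0.87 inHg.

0.87 inHg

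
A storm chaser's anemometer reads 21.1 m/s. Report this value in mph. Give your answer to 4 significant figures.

47.20 mph

1 m/s = 2.23694 mph, so 21.1 × 2.23694 = 47.20 mph.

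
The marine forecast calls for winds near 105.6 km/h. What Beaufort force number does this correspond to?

Beaufort force 11

105.6 km/h = 29.3 m/s, which is Beaufort 11 (violent storm, 28.5–32.6 m/s).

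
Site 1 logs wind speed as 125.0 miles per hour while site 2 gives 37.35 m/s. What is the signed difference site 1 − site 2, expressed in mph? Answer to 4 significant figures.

site 2: 37.35 m/s = 83.5496 mph.
Difference: 125.0000 − 83.5496 = 41.45 mph.

41.45 mph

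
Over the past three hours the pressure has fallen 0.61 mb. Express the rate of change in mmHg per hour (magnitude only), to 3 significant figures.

0.153 mmHg per hour

0.61 mb / 3 h × 0.750062 mmHg/mb = 0.153 mmHg/h.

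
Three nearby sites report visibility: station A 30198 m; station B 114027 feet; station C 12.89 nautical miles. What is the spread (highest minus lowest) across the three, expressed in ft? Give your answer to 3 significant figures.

35700 ft

station A: 30198 m = 99074.80 ft.
station C: 12.89 nmi = 78321.13 ft.
Spread: 114027.00 − 78321.13 = 35700 ft.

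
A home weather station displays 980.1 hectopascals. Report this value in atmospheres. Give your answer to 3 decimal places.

1 hPa = 0.000986923 atm, so 980.1 × 0.000986923 = 0.967 atm.

0.967 atm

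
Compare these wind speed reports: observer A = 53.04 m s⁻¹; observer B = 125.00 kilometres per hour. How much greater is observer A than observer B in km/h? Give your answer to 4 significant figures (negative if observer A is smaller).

65.94 km/h

observer A: 53.04 m/s = 190.9440 km/h.
Difference: 190.9440 − 125.0000 = 65.94 km/h.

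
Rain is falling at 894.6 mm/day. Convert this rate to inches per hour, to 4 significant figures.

894.6 mm/day × 0.0393701 in/mm × 0.0416667 day/hour = 1.468 in/hour.

1.468 in/hour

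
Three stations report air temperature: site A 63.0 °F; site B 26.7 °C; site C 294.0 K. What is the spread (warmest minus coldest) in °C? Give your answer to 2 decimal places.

site A: 63.0 °F = 17.222 °C.
site C: 294.0 K = 20.850 °C.
Spread: 26.700 − 17.222 = 9.478 °C.

9.48 °C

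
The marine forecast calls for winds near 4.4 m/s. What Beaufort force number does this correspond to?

4.4 m/s lies in the Beaufort 3 band (gentle breeze, 3.4–5.4 m/s).

Beaufort force 3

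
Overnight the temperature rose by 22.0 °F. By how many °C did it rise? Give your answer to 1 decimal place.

12.2 °C

For a temperature change the 32° offset cancels: Δ°C = 22.0 × 0.5556 = 12.2 °C.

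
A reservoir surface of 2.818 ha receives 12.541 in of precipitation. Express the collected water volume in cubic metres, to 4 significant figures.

Depth: 12.541 in × 25.4 = 318.5414 mm.
Area: 2.818 ha = 28180 m².
1 mm over 1 m² is 1 L, so volume = 318.5414 × 28180 = 8976496.7 L = 8976 m³.

8976 cubic metres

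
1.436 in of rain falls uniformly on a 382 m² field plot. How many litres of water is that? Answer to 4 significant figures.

Depth: 1.436 in × 25.4 = 36.4744 mm.
1 mm over 1 m² is 1 L, so volume = 36.4744 × 382 = 13933.221 L ≈ 13930 L.

13930 litres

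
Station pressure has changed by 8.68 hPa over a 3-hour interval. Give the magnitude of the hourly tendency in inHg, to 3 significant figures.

8.68 hPa / 3 h × 0.02953 inHg/hPa = 0.0854 inHg/h.

0.0854 inHg per hour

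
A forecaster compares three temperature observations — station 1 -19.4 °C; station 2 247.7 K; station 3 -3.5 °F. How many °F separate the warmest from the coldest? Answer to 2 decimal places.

10.89 °F

station 2: 247.7 K = -25.450 °C.
station 3: -3.5 °F = -19.722 °C.
Spread: (-19.400) − (-25.450) = 6.050 °C = 10.89 °F.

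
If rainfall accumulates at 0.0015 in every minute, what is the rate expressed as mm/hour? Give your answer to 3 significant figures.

2.29 mm/hour

0.0015 in/minute × 25.4 mm/in × 60 minute/hour = 2.29 mm/hour.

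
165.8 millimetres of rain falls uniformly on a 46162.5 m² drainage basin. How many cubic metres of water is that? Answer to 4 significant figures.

1 mm over 1 m² is 1 L, so volume = 165.8 × 46162.5 = 7653742.5 L = 7654 m³.

7654 cubic metres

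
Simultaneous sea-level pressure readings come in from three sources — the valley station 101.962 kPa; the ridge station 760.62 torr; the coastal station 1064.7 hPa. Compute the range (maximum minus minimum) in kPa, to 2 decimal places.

5.06 kPa

the ridge station: 760.62 mmHg = 101.4077 kPa.
the coastal station: 1064.7 hPa = 106.4700 kPa.
Spread: 106.4700 − 101.4077 = 5.06 kPa.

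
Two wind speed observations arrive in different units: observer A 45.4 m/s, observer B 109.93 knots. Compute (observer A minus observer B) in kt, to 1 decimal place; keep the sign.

observer A: 45.4 m/s = 88.251 kt.
Difference: 88.251 − 109.930 = -21.7 kt.

-21.7 kt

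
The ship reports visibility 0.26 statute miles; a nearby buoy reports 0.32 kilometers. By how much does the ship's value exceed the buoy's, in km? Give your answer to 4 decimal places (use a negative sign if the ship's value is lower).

the ship: 0.26 SM = 0.418429 km.
Difference: 0.418429 − 0.320000 = 0.0984 km.

0.0984 km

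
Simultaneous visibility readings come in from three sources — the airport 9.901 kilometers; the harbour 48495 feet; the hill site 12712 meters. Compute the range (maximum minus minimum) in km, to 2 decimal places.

4.88 km

the harbour: 48495 ft = 14.7813 km.
the hill site: 12712 m = 12.7120 km.
Spread: 14.7813 − 9.9010 = 4.88 km.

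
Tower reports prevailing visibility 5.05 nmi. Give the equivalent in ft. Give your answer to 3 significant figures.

1 nmi = 6076.12 ft, so 5.05 × 6076.12 = 30700 ft.

30700 ft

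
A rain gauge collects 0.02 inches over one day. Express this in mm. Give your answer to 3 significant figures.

0.508 mm

1 in = 25.4 mm, so 0.02 × 25.4 = 0.508 mm.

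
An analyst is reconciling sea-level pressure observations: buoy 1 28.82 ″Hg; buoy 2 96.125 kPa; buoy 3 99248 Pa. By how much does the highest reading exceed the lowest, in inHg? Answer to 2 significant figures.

0.92 inHg

buoy 2: 96.125 kPa = 28.3857 inHg.
buoy 3: 99248 Pa = 29.3079 inHg.
Spread: 29.3079 − 28.3857 = 0.92 inHg.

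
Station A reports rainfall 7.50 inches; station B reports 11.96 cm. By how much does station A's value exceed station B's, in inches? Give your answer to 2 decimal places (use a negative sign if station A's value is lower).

station B: 11.96 cm = 4.7087 in.
Difference: 7.5000 − 4.7087 = 2.79 in.

2.79 in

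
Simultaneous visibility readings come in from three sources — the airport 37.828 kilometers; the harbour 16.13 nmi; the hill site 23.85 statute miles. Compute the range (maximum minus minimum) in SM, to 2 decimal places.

the airport: 37.828 km = 23.5052 SM.
the harbour: 16.13 nmi = 18.5621 SM.
Spread: 23.8500 − 18.5621 = 5.29 SM.

5.29 SM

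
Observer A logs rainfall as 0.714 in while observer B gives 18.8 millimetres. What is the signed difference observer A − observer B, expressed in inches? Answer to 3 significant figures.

-0.0262 in

observer B: 18.8 mm = 0.740157 in.
Difference: 0.714000 − 0.740157 = -0.0262 in.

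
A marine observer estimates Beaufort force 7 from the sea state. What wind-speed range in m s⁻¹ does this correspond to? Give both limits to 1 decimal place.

13.9 to 17.1 m/s

Beaufort 7 (near gale) spans 13.9–17.1 m/s.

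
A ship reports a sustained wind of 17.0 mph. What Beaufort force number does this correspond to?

Beaufort force 4

17.0 mph = 7.6 m/s, which is Beaufort 4 (moderate breeze, 5.5–7.9 m/s).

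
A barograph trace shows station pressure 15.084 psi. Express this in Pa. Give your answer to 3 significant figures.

1 psi = 6894.76 Pa, so 15.084 × 6894.76 = 104000 Pa.

104000 Pa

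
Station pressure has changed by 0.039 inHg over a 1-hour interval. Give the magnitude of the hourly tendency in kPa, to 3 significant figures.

0.039 inHg / 1 h × 3.38639 kPa/inHg = 0.132 kPa/h.

0.132 kPa per hour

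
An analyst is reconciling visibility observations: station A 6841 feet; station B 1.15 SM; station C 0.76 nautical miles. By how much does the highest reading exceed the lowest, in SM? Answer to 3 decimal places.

0.421 SM

station A: 6841 ft = 1.29564 SM.
station C: 0.76 nmi = 0.87459 SM.
Spread: 1.29564 − 0.87459 = 0.421 SM.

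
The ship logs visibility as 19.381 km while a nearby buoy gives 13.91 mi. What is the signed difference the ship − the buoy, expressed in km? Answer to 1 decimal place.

-3.0 km

the buoy: 13.91 SM = 22.386 km.
Difference: 19.381 − 22.386 = -3.0 km.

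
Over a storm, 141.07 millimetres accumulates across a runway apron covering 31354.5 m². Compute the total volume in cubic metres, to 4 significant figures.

4423 cubic metres

1 mm over 1 m² is 1 L, so volume = 141.07 × 31354.5 = 4423179.3 L = 4423 m³.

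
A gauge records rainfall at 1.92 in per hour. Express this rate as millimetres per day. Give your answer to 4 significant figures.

1.92 in/hour × 25.4 mm/in × 24 hour/day = 1170 mm/day.

1170 mm/day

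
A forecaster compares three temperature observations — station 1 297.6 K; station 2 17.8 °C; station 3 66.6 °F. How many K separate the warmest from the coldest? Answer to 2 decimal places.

station 1: 297.6 K = 24.450 °C.
station 3: 66.6 °F = 19.222 °C.
Spread: 24.450 − 17.800 = 6.650 °C.

6.65 K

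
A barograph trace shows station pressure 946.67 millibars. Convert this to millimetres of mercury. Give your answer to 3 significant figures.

1 mb = 0.750062 mmHg, so 946.67 × 0.750062 = 710 mmHg.

710 mmHg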